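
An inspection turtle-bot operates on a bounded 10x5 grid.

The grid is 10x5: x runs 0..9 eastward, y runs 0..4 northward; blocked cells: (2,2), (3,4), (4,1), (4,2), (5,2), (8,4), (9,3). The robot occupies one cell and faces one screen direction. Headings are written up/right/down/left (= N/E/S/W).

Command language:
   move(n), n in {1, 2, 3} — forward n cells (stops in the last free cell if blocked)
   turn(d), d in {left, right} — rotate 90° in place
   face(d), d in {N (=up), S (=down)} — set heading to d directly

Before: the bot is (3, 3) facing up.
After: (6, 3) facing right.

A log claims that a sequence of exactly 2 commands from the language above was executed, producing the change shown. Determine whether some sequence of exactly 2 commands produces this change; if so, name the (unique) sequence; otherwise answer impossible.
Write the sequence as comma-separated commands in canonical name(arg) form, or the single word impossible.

turn(right), move(3)

key: order matters: swapping turn(right) and move(3) lands elsewhere
t0: (3, 3) facing up
[1] after turn(right): (3, 3) facing right
[2] after move(3): (6, 3) facing right
no other 2-command option fits: unique.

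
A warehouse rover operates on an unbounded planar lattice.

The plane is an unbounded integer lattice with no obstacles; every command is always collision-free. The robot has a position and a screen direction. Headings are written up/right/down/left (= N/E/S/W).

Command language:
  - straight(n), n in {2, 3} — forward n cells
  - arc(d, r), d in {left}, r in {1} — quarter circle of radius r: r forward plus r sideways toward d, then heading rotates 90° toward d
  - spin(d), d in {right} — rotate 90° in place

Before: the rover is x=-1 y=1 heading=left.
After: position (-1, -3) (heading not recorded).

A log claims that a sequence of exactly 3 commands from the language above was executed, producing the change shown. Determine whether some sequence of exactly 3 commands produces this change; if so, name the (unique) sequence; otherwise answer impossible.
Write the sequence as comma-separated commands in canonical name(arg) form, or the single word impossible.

arc(left, 1), straight(2), arc(left, 1)

start: x=-1 y=1 heading=left
t=1 arc(left, 1) ⇒ x=-2 y=0 heading=down
t=2 straight(2) ⇒ x=-2 y=-2 heading=down
t=3 arc(left, 1) ⇒ x=-1 y=-3 heading=right
uniquely the one of 64 3-step routes that fits.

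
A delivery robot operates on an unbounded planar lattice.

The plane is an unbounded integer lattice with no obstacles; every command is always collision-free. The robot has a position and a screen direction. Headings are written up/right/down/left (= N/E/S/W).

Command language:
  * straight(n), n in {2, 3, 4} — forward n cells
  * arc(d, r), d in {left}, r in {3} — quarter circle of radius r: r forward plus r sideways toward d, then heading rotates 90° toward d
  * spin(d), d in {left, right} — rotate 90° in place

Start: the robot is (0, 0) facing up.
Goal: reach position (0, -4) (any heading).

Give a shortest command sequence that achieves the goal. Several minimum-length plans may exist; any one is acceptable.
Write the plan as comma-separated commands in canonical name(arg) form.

spin(right), spin(right), straight(4)

from: (0, 0) facing up
step 1 (spin(right)): (0, 0) facing right
step 2 (spin(right)): (0, 0) facing down
step 3 (straight(4)): (0, -4) facing down
shorter routes all fall short; 3 is best.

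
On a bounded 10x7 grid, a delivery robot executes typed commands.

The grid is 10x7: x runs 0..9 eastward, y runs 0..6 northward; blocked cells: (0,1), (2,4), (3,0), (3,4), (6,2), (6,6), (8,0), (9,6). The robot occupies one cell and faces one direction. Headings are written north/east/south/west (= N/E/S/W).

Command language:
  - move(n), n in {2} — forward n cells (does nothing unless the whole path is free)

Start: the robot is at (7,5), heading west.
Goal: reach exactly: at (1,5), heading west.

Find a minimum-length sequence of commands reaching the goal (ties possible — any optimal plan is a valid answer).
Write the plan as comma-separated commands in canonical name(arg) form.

move(2), move(2), move(2)

start: at (7,5), heading west
step 1 (move(2)): at (5,5), heading west
step 2 (move(2)): at (3,5), heading west
step 3 (move(2)): at (1,5), heading west
no 2-step plan works, so 3 is optimal.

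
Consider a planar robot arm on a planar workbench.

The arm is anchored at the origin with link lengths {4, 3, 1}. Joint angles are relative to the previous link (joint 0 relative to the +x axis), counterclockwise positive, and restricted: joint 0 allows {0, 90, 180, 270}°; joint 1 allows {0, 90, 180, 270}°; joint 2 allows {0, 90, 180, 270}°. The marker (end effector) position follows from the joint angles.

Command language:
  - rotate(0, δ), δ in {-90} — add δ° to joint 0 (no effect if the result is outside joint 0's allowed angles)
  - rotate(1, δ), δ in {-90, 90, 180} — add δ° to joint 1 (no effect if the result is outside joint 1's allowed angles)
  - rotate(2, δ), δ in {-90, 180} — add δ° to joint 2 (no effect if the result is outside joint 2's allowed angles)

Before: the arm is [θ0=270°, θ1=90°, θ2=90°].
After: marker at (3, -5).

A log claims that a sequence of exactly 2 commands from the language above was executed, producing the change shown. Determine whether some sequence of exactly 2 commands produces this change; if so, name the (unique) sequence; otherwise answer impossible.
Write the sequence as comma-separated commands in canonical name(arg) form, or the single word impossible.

from: [θ0=270°, θ1=90°, θ2=90°]
[1] after rotate(2, -90): [θ0=270°, θ1=90°, θ2=0°]
[2] after rotate(2, -90): [θ0=270°, θ1=90°, θ2=270°]
no other 2-command option fits: unique.

rotate(2, -90), rotate(2, -90)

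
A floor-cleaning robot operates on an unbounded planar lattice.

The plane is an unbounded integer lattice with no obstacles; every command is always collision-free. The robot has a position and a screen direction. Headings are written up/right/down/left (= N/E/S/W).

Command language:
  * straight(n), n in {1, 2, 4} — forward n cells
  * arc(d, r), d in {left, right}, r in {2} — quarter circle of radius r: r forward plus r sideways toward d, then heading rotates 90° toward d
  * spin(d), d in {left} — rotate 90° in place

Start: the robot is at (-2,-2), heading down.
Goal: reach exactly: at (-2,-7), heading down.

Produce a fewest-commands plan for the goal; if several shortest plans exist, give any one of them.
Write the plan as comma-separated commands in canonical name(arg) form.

begin: at (-2,-2), heading down
step 1 (straight(4)): at (-2,-6), heading down
step 2 (straight(1)): at (-2,-7), heading down
no 1-step plan works, so 2 is optimal.

straight(4), straight(1)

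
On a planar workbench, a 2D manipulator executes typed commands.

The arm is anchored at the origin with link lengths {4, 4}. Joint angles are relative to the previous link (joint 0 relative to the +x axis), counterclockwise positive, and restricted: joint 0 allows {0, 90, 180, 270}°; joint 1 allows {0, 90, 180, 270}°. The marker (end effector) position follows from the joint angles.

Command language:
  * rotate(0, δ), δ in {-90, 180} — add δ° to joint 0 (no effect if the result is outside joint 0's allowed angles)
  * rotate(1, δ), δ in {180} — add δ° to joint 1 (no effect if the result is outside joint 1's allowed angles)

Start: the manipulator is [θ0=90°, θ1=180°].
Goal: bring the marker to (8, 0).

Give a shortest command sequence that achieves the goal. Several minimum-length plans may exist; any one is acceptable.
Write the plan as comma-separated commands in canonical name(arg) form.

rotate(1, 180), rotate(0, -90)

start: [θ0=90°, θ1=180°]
t=1 rotate(1, 180) ⇒ [θ0=90°, θ1=0°]
t=2 rotate(0, -90) ⇒ [θ0=0°, θ1=0°]
shorter routes all fall short; 2 is best.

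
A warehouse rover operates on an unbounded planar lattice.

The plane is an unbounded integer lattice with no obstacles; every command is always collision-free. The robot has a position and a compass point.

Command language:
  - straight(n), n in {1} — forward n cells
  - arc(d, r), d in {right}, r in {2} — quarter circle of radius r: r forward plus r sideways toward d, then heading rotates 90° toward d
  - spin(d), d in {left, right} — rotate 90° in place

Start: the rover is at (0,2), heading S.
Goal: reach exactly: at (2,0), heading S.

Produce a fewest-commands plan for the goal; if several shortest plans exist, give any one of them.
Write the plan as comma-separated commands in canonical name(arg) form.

t0: at (0,2), heading S
t=1 spin(left) ⇒ at (0,2), heading E
t=2 arc(right, 2) ⇒ at (2,0), heading S
no 1-step plan works, so 2 is optimal.

spin(left), arc(right, 2)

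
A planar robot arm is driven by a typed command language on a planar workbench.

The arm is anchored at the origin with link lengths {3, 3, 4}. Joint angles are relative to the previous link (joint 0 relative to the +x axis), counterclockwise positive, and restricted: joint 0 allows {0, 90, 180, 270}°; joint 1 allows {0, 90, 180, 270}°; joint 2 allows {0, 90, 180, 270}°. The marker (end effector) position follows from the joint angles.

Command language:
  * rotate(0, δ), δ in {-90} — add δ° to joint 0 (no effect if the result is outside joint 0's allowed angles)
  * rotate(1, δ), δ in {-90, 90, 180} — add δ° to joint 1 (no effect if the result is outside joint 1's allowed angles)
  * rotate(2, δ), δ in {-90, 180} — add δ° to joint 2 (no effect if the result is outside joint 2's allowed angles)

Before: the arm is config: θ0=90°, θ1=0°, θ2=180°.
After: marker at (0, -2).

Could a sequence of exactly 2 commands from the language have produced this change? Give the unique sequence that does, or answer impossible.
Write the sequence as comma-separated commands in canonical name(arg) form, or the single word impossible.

initial: config: θ0=90°, θ1=0°, θ2=180°
step 1 (rotate(0, -90)): config: θ0=0°, θ1=0°, θ2=180°
step 2 (rotate(0, -90)): config: θ0=270°, θ1=0°, θ2=180°
all 36 alternatives checked — unique.

rotate(0, -90), rotate(0, -90)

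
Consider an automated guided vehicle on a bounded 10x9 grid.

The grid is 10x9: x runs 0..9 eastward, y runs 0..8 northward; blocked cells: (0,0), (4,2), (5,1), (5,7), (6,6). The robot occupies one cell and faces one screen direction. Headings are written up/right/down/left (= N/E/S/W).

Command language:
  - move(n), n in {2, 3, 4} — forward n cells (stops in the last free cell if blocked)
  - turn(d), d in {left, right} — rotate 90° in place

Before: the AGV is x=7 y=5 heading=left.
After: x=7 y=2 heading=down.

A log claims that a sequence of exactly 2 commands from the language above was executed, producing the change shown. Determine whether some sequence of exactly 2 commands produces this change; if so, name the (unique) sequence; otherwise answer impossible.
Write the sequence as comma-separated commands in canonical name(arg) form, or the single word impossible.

turn(left), move(3)

key: position moved to (7,2) AND the heading swung to S — translation plus rotation needed
t0: x=7 y=5 heading=left
t=1 turn(left) ⇒ x=7 y=5 heading=down
t=2 move(3) ⇒ x=7 y=2 heading=down
all 25 alternatives checked — unique.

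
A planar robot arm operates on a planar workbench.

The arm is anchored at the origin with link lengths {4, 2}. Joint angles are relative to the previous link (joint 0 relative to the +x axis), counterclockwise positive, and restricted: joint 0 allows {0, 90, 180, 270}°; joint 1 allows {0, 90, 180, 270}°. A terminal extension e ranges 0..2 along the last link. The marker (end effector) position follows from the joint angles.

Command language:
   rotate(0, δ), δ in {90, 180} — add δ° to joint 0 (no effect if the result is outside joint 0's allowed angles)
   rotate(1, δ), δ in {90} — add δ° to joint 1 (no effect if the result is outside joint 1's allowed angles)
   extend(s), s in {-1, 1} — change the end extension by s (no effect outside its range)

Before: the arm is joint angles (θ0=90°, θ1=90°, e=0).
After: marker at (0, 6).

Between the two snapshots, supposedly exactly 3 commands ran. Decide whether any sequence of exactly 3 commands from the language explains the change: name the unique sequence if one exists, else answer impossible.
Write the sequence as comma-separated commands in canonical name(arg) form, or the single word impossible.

rotate(1, 90), rotate(1, 90), rotate(1, 90)

begin: joint angles (θ0=90°, θ1=90°, e=0)
step 1 (rotate(1, 90)): joint angles (θ0=90°, θ1=180°, e=0)
step 2 (rotate(1, 90)): joint angles (θ0=90°, θ1=270°, e=0)
step 3 (rotate(1, 90)): joint angles (θ0=90°, θ1=0°, e=0)
no other 3-command option fits: unique.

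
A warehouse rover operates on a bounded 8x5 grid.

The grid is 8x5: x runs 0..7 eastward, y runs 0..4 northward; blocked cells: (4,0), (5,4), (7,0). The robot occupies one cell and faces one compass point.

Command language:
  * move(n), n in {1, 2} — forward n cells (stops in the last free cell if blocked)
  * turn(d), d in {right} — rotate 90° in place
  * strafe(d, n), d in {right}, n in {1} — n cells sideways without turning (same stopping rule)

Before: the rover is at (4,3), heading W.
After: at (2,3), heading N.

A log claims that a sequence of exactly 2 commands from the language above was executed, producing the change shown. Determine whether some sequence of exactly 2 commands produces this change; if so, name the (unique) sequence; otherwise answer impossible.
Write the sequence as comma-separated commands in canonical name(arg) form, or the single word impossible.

move(2), turn(right)

key: order matters: swapping move(2) and turn(right) lands elsewhere
t0: at (4,3), heading W
1. move(2) → at (2,3), heading W
2. turn(right) → at (2,3), heading N
all 16 alternatives checked — unique.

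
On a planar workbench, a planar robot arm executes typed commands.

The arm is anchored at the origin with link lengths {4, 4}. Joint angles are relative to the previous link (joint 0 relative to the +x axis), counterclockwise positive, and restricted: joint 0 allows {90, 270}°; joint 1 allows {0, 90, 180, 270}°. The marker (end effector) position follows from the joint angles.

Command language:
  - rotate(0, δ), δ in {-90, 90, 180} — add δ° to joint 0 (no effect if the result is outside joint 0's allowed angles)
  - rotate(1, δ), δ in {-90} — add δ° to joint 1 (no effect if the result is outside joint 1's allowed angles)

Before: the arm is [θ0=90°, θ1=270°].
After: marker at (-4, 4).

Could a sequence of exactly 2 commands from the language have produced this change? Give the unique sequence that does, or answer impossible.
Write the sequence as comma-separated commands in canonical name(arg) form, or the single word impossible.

rotate(1, -90), rotate(1, -90)

start: [θ0=90°, θ1=270°]
[1] after rotate(1, -90): [θ0=90°, θ1=180°]
[2] after rotate(1, -90): [θ0=90°, θ1=90°]
uniquely the one of 16 2-step routes that fits.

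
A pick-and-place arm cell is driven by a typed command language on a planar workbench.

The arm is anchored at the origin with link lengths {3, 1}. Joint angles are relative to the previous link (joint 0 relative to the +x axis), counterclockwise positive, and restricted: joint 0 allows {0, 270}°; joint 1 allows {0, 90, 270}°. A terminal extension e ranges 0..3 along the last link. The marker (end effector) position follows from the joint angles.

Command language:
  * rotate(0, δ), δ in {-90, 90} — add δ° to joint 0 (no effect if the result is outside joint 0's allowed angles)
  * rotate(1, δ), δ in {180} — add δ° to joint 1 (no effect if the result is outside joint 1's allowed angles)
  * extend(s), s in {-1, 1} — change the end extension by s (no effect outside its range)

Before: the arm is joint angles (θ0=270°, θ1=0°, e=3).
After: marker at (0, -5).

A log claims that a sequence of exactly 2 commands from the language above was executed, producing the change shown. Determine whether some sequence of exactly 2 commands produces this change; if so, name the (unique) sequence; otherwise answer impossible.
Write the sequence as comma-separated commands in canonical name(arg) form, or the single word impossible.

extend(-1), extend(-1)

start: joint angles (θ0=270°, θ1=0°, e=3)
step 1 (extend(-1)): joint angles (θ0=270°, θ1=0°, e=2)
step 2 (extend(-1)): joint angles (θ0=270°, θ1=0°, e=1)
all 25 alternatives checked — unique.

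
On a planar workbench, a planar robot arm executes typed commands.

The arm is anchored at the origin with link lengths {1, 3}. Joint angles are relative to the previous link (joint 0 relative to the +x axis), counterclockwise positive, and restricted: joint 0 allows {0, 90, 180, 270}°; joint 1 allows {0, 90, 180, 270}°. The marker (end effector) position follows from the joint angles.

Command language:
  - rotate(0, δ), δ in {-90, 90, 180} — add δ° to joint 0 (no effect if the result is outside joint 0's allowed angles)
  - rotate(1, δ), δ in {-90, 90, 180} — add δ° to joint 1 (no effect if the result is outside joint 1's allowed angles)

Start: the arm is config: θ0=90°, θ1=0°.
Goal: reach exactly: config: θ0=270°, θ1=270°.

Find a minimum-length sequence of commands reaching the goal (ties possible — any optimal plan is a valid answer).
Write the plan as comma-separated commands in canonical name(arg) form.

t0: config: θ0=90°, θ1=0°
1. rotate(0, 180) → config: θ0=270°, θ1=0°
2. rotate(1, -90) → config: θ0=270°, θ1=270°
nothing shorter than 2 reaches the goal.

rotate(0, 180), rotate(1, -90)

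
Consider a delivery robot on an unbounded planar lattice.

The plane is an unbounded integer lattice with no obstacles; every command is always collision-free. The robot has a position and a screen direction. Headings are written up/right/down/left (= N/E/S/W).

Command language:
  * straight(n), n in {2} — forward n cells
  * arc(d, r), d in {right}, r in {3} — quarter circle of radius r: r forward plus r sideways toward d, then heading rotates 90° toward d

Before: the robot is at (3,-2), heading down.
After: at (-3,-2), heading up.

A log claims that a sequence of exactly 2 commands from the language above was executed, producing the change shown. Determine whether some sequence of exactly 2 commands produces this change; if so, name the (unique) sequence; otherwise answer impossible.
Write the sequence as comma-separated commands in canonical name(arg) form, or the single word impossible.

key: cell and facing (now N) both changed — the 2 commands mix motion and turning
start: at (3,-2), heading down
1. arc(right, 3) → at (0,-5), heading left
2. arc(right, 3) → at (-3,-2), heading up
no other 2-command option fits: unique.

arc(right, 3), arc(right, 3)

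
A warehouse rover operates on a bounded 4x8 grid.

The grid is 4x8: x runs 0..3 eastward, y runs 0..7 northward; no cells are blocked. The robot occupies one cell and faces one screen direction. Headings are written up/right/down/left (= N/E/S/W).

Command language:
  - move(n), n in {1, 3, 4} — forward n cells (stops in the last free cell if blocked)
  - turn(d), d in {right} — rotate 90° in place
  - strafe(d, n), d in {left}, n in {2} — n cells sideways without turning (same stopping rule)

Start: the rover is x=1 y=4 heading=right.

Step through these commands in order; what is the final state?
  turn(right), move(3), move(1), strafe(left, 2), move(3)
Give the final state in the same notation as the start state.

t0: x=1 y=4 heading=right
step 1 (turn(right)): x=1 y=4 heading=down
step 2 (move(3)): x=1 y=1 heading=down
step 3 (move(1)): x=1 y=0 heading=down
step 4 (strafe(left, 2)): x=3 y=0 heading=down
step 5 (move(3)): x=3 y=0 heading=down

x=3 y=0 heading=down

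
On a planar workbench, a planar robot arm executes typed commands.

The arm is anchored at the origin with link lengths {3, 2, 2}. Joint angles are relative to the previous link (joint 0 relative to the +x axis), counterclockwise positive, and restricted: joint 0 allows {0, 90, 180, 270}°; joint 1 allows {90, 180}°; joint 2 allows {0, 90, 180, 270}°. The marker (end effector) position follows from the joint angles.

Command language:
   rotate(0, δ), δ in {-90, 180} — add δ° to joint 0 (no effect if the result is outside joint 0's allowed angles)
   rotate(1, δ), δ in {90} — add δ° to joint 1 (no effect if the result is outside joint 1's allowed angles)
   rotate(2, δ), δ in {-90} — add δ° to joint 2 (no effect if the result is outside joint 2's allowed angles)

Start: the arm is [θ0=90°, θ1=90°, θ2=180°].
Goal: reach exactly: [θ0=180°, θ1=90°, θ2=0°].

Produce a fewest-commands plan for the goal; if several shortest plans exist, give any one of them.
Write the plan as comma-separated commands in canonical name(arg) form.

begin: [θ0=90°, θ1=90°, θ2=180°]
step 1 (rotate(0, 180)): [θ0=270°, θ1=90°, θ2=180°]
step 2 (rotate(2, -90)): [θ0=270°, θ1=90°, θ2=90°]
step 3 (rotate(2, -90)): [θ0=270°, θ1=90°, θ2=0°]
step 4 (rotate(0, -90)): [θ0=180°, θ1=90°, θ2=0°]
nothing shorter than 4 reaches the goal.

rotate(0, 180), rotate(2, -90), rotate(2, -90), rotate(0, -90)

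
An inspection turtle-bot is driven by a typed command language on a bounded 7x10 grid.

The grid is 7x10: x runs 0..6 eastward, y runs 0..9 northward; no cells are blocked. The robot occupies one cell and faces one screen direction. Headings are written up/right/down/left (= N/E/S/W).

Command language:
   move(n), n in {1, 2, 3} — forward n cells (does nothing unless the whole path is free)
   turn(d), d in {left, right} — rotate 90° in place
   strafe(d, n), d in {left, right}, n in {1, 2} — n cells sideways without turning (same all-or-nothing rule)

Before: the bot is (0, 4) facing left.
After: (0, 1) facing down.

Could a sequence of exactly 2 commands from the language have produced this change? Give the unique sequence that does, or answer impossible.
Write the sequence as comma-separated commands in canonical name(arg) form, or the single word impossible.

turn(left), move(3)

key: running move(3) before turn(left) would end elsewhere — order is forced
t0: (0, 4) facing left
1. turn(left) → (0, 4) facing down
2. move(3) → (0, 1) facing down
all 81 alternatives checked — unique.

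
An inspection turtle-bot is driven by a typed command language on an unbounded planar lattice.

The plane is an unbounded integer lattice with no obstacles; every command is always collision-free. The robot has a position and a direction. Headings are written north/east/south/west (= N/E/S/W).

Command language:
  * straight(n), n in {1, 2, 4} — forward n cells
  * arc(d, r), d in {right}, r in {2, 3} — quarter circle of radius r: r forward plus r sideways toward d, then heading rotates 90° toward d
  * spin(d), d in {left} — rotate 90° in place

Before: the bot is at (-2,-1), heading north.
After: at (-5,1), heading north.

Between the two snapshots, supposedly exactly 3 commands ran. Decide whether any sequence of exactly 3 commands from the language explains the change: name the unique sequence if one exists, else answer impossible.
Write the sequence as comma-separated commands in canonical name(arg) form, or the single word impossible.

spin(left), straight(1), arc(right, 2)

key: order matters: swapping spin(left) and arc(right, 2) lands elsewhere
t0: at (-2,-1), heading north
[1] after spin(left): at (-2,-1), heading west
[2] after straight(1): at (-3,-1), heading west
[3] after arc(right, 2): at (-5,1), heading north
no rival 3-sequence matches.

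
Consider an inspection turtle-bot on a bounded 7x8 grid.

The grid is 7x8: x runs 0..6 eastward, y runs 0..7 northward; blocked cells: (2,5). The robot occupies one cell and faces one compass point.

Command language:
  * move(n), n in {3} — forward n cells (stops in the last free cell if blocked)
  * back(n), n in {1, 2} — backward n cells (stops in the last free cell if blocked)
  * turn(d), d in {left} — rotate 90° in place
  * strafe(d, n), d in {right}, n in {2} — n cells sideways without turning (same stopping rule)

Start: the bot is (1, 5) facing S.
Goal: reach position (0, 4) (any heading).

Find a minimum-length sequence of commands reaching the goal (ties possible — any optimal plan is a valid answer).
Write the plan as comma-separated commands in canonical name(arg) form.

start: (1, 5) facing S
1. move(3) → (1, 2) facing S
2. back(2) → (1, 4) facing S
3. strafe(right, 2) → (0, 4) facing S
shorter routes all fall short; 3 is best.

move(3), back(2), strafe(right, 2)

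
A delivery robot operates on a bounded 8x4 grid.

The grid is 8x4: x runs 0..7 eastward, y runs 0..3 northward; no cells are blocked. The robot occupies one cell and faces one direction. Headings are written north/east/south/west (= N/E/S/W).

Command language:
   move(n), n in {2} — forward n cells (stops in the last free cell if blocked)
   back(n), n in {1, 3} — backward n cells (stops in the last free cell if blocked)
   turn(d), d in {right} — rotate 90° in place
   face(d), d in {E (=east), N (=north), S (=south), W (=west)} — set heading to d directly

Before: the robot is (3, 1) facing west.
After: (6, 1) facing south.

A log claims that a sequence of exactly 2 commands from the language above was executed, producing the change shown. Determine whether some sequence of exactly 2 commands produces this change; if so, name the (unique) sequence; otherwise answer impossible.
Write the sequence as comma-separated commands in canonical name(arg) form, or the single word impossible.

back(3), face(S)

key: running face(S) before back(3) would end elsewhere — order is forced
start: (3, 1) facing west
t=1 back(3) ⇒ (6, 1) facing west
t=2 face(S) ⇒ (6, 1) facing south
no other 2-command option fits: unique.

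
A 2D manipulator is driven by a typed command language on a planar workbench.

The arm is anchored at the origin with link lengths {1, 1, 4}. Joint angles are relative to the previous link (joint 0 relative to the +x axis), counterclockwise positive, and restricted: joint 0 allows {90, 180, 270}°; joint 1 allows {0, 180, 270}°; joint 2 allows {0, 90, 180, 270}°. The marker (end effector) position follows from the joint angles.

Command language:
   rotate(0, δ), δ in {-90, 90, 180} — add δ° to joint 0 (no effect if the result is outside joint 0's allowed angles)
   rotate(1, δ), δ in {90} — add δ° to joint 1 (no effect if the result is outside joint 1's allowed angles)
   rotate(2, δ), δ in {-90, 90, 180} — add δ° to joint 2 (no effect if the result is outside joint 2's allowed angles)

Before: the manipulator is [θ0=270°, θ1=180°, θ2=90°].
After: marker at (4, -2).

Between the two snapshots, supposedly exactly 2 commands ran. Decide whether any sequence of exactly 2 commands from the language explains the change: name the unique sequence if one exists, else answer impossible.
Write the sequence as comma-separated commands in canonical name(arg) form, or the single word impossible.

rotate(1, 90), rotate(1, 90)

initial: [θ0=270°, θ1=180°, θ2=90°]
step 1 (rotate(1, 90)): [θ0=270°, θ1=270°, θ2=90°]
step 2 (rotate(1, 90)): [θ0=270°, θ1=0°, θ2=90°]
no other 2-command option fits: unique.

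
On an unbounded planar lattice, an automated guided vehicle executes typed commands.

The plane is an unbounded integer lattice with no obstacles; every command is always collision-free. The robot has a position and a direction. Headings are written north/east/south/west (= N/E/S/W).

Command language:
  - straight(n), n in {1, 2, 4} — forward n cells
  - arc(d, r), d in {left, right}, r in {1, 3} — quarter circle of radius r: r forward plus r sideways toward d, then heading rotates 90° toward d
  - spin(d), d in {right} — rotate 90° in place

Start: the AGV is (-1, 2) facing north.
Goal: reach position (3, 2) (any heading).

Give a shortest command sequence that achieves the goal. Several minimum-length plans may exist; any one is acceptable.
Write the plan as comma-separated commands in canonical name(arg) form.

initial: (-1, 2) facing north
t=1 spin(right) ⇒ (-1, 2) facing east
t=2 straight(4) ⇒ (3, 2) facing east
minimal: 2 command(s), checked below 2.

spin(right), straight(4)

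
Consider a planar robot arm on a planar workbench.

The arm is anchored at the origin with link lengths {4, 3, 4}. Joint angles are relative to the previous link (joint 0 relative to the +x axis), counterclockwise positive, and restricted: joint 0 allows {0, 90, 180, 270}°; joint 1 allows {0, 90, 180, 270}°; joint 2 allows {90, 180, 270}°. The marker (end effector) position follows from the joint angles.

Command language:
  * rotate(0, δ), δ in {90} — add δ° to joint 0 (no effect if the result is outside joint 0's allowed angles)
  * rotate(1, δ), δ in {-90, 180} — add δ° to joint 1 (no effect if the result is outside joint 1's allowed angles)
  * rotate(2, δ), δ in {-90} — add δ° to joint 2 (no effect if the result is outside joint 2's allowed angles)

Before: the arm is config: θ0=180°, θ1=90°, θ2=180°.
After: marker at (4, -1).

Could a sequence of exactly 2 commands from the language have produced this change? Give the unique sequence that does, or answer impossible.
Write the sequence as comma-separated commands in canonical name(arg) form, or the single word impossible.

rotate(0, 90), rotate(0, 90)

initial: config: θ0=180°, θ1=90°, θ2=180°
t=1 rotate(0, 90) ⇒ config: θ0=270°, θ1=90°, θ2=180°
t=2 rotate(0, 90) ⇒ config: θ0=0°, θ1=90°, θ2=180°
no rival 2-sequence matches.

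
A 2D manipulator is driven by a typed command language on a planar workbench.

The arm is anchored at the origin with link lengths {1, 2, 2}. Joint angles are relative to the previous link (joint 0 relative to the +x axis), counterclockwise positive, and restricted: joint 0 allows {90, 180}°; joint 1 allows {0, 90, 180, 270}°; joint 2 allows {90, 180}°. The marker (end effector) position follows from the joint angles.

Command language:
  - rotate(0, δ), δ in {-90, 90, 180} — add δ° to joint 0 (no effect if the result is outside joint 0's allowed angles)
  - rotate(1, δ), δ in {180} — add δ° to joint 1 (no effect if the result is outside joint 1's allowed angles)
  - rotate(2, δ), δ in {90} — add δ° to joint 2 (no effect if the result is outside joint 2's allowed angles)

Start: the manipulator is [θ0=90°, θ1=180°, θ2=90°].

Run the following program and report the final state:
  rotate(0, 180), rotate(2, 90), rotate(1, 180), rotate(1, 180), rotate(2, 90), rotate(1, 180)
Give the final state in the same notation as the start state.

begin: [θ0=90°, θ1=180°, θ2=90°]
step 1 (rotate(0, 180)): [θ0=90°, θ1=180°, θ2=90°]
step 2 (rotate(2, 90)): [θ0=90°, θ1=180°, θ2=180°]
step 3 (rotate(1, 180)): [θ0=90°, θ1=0°, θ2=180°]
step 4 (rotate(1, 180)): [θ0=90°, θ1=180°, θ2=180°]
step 5 (rotate(2, 90)): [θ0=90°, θ1=180°, θ2=180°]
step 6 (rotate(1, 180)): [θ0=90°, θ1=0°, θ2=180°]

[θ0=90°, θ1=0°, θ2=180°]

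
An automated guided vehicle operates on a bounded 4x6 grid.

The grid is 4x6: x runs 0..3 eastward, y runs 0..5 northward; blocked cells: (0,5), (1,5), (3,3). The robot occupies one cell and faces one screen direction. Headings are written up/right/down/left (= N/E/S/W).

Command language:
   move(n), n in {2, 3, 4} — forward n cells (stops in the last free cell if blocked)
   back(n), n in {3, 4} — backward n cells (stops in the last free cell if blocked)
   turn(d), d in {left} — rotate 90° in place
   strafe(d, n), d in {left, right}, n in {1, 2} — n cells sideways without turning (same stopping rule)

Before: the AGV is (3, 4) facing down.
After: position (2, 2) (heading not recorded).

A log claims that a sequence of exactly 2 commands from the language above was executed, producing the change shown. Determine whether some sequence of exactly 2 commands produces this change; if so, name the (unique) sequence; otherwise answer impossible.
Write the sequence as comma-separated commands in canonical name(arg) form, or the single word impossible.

key: running move(2) before strafe(right, 1) would end elsewhere — order is forced
initial: (3, 4) facing down
[1] after strafe(right, 1): (2, 4) facing down
[2] after move(2): (2, 2) facing down
no other 2-command option fits: unique.

strafe(right, 1), move(2)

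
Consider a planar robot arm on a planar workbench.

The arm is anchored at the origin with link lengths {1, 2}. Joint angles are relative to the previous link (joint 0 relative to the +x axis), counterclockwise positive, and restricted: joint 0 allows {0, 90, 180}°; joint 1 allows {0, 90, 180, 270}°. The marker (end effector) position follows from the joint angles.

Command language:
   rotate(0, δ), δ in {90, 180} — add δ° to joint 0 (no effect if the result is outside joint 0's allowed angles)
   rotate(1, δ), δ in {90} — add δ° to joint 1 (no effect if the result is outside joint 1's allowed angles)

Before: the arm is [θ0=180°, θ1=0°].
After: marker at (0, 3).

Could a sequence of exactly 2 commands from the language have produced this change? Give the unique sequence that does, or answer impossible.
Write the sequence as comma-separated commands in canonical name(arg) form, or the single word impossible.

key: order matters: swapping rotate(0, 180) and rotate(0, 90) lands elsewhere
start: [θ0=180°, θ1=0°]
[1] after rotate(0, 180): [θ0=0°, θ1=0°]
[2] after rotate(0, 90): [θ0=90°, θ1=0°]
uniquely the one of 9 2-step routes that fits.

rotate(0, 180), rotate(0, 90)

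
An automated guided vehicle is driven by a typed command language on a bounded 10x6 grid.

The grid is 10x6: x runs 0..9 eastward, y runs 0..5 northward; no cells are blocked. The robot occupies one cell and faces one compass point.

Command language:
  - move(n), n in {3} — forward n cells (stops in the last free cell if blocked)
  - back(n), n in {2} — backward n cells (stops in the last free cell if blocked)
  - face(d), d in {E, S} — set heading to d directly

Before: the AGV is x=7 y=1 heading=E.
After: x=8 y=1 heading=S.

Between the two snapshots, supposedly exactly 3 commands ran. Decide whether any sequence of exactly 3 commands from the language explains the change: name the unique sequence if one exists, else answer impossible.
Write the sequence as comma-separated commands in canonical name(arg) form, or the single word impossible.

key: running face(S) before back(2) would end elsewhere — order is forced
begin: x=7 y=1 heading=E
step 1 (back(2)): x=5 y=1 heading=E
step 2 (move(3)): x=8 y=1 heading=E
step 3 (face(S)): x=8 y=1 heading=S
no rival 3-sequence matches.

back(2), move(3), face(S)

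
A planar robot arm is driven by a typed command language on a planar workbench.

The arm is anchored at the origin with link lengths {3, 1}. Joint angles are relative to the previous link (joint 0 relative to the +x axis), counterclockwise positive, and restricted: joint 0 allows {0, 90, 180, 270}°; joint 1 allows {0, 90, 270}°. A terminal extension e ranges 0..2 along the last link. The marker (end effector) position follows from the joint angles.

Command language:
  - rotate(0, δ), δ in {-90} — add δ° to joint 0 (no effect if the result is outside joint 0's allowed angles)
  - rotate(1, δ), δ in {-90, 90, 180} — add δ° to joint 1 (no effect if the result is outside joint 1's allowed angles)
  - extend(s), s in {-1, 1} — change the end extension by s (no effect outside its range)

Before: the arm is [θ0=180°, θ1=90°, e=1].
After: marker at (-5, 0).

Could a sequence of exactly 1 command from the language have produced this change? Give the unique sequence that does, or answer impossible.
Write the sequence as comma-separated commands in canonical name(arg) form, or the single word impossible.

rotate(1, -90)

from: [θ0=180°, θ1=90°, e=1]
step 1 (rotate(1, -90)): [θ0=180°, θ1=0°, e=1]
no other 1-command option fits: unique.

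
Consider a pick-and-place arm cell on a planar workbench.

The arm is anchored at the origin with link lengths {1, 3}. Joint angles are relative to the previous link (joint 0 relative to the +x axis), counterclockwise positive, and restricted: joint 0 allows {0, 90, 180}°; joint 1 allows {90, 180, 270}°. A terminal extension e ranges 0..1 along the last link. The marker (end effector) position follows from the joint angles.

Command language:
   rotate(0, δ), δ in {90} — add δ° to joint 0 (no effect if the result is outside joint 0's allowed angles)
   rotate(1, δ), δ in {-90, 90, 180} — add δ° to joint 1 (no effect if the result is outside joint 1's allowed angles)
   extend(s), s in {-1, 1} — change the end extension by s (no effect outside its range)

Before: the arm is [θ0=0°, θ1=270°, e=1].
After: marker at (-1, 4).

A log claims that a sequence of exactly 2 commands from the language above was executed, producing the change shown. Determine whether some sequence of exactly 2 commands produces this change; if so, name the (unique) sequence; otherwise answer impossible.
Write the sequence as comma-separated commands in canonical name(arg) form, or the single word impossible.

rotate(0, 90), rotate(0, 90)

from: [θ0=0°, θ1=270°, e=1]
step 1 (rotate(0, 90)): [θ0=90°, θ1=270°, e=1]
step 2 (rotate(0, 90)): [θ0=180°, θ1=270°, e=1]
no other 2-command option fits: unique.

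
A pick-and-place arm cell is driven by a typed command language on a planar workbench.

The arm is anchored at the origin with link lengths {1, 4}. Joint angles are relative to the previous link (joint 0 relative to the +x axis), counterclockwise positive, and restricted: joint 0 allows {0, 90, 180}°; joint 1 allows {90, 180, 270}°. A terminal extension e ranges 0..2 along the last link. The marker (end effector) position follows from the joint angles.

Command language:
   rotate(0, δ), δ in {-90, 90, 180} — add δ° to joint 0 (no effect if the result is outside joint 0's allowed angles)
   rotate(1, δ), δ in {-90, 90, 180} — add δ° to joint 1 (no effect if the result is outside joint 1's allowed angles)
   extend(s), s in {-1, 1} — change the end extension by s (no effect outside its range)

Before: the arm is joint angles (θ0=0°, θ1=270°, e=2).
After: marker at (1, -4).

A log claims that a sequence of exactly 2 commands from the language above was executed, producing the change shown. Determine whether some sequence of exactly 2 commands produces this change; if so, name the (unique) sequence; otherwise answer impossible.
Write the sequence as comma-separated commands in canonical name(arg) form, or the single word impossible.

extend(-1), extend(-1)

t0: joint angles (θ0=0°, θ1=270°, e=2)
step 1 (extend(-1)): joint angles (θ0=0°, θ1=270°, e=1)
step 2 (extend(-1)): joint angles (θ0=0°, θ1=270°, e=0)
no rival 2-sequence matches.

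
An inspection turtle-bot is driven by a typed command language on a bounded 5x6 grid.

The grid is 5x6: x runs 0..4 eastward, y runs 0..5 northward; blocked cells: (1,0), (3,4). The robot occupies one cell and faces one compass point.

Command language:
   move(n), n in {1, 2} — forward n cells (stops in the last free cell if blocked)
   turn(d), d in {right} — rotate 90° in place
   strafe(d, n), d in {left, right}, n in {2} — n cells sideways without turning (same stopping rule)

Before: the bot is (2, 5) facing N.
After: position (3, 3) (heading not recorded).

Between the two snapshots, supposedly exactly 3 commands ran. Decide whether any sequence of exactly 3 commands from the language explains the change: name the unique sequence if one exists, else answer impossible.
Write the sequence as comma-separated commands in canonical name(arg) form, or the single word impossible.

turn(right), strafe(right, 2), move(1)

key: running move(1) before turn(right) would end elsewhere — order is forced
from: (2, 5) facing N
[1] after turn(right): (2, 5) facing E
[2] after strafe(right, 2): (2, 3) facing E
[3] after move(1): (3, 3) facing E
uniquely the one of 125 3-step routes that fits.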